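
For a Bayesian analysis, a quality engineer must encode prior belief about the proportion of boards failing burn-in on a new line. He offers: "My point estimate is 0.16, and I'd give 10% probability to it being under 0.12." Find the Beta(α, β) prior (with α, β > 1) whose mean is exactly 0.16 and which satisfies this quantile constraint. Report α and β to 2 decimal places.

α ≈ 20.65, β ≈ 108.41

With mean 0.16 fixed, write α = 0.16s, β = 0.84s where s = α+β.
Need P(θ < 0.12) = 0.1 under Beta(0.16s, 0.84s). Normal approximation: (q−m)/√(m(1−m)/s) ≈ z_{0.1} = -1.28, so s ≈ 0.16·0.84·(-1.28)²/(0.12−0.16)² = 138.0.
At s = 138.0: P(θ<0.12) ≈ 0.092. Adjusting to match 0.1 gives s ≈ 129.06.
So α = 0.16·129.06 ≈ 20.65, β = 0.84·129.06 ≈ 108.41.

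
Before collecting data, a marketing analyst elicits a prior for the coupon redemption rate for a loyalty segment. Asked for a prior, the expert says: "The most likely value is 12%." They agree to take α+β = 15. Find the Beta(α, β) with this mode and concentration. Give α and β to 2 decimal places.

α = 2.56, β = 12.44

For α,β > 1 the Beta mode is (α−1)/(α+β−2). With α+β = 15, the mode is (α−1)/13.
Set (α−1)/13 = 0.12 → α = 1 + 0.12·13 = 2.56.
β = 15 − α = 12.44.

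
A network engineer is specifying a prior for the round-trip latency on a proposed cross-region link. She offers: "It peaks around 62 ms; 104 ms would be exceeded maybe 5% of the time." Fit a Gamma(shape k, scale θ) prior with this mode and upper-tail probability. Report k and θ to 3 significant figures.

k ≈ 11.4, θ ≈ 5.94

Gamma(k,θ) with k>1 has mode (k−1)θ, so θ = 62/(k−1).
Need P(X < 104) = 0.95 with θ tied to k this way. Start at k = 2, θ = 62: P(X<104) ≈ 0.500.
Too low — raise k to concentrate. Iterating converges to k ≈ 11.4.
Then θ = 62/(11.4−1) ≈ 5.94.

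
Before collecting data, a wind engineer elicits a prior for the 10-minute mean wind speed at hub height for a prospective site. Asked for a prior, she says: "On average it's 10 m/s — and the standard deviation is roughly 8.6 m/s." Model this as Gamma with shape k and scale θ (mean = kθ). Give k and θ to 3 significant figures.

For Gamma(k, scale θ): mean = kθ, variance = kθ², so CV = 1/√k.
CV = SD/mean = 8.6/10 = 0.86, hence k = 1/CV² = 1.35.
Then θ = mean/k = 10/1.35 = 7.4.

k ≈ 1.35, θ ≈ 7.4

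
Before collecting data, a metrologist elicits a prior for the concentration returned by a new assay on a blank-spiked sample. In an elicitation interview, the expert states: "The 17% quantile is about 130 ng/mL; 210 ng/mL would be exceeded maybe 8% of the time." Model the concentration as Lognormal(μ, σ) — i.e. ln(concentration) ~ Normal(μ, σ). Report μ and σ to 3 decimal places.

If T ~ Lognormal(μ,σ) then ln T ~ Normal(μ,σ), so the p-quantile of ln T is μ + z_p·σ.
ln(130) = 4.868 and ln(210) = 5.347; z_{0.17} = -0.9542, z_{0.92} = 1.405.
σ = (5.347 − 4.868)/(1.405 − (-0.9542)) = 0.203.
μ = 4.868 − (-0.9542)·0.203 = 5.061.

μ ≈ 5.061, σ ≈ 0.203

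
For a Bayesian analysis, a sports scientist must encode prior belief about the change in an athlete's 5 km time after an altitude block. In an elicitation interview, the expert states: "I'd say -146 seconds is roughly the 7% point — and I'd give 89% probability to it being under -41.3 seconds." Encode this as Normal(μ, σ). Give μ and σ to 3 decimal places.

μ = -88.821, σ = 38.744

For Normal(μ,σ), the p-quantile is μ + z_p·σ. Here z_{0.07} = -1.476, z_{0.89} = 1.227.
So -146 = μ − 1.476σ and -41.3 = μ + 1.227σ.
Subtracting: σ = (-41.3 − -146)/(1.227 − (-1.476)) = 38.744.
Then μ = -146 − (-1.476)·38.744 = -88.821.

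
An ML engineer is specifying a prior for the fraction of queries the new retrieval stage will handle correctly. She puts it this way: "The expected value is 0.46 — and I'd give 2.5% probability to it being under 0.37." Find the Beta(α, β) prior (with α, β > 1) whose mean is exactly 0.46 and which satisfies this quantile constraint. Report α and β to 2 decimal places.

α ≈ 52.74, β ≈ 61.91

With mean 0.46 fixed, write α = 0.46s, β = 0.54s where s = α+β.
Need P(θ < 0.37) = 0.025 under Beta(0.46s, 0.54s). Normal approximation: (q−m)/√(m(1−m)/s) ≈ z_{0.025} = -1.96, so s ≈ 0.46·0.54·(-1.96)²/(0.37−0.46)² = 117.8.
At s = 117.8: P(θ<0.37) ≈ 0.023. Adjusting to match 0.025 gives s ≈ 114.65.
So α = 0.46·114.65 ≈ 52.74, β = 0.54·114.65 ≈ 61.91.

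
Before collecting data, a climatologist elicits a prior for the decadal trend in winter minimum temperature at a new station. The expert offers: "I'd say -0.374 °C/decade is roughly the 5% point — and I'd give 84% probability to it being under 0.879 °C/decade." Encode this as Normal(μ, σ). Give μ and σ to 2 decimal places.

For Normal(μ,σ), the p-quantile is μ + z_p·σ. Here z_{0.05} = -1.645, z_{0.84} = 0.9945.
So -0.374 = μ − 1.645σ and 0.879 = μ + 0.9945σ.
Subtracting: σ = (0.879 − -0.374)/(0.9945 − (-1.645)) = 0.47.
Then μ = -0.374 − (-1.645)·0.47 = 0.41.

μ = 0.41, σ = 0.47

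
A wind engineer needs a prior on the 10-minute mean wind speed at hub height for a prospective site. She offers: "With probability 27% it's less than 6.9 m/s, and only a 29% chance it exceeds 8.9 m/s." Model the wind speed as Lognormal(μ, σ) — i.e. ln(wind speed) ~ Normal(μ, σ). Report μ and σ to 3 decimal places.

μ ≈ 2.065, σ ≈ 0.218

If T ~ Lognormal(μ,σ) then ln T ~ Normal(μ,σ), so the p-quantile of ln T is μ + z_p·σ.
ln(6.9) = 1.932 and ln(8.9) = 2.186; z_{0.27} = -0.6128, z_{0.71} = 0.5534.
σ = (2.186 − 1.932)/(0.5534 − (-0.6128)) = 0.218.
μ = 1.932 − (-0.6128)·0.218 = 2.065.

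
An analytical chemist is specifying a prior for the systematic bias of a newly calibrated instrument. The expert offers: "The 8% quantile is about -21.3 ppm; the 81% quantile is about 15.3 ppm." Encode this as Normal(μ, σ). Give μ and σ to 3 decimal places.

μ = 1.226, σ = 16.032

For Normal(μ,σ), the p-quantile is μ + z_p·σ. Here z_{0.08} = -1.405, z_{0.81} = 0.8779.
So -21.3 = μ − 1.405σ and 15.3 = μ + 0.8779σ.
Subtracting: σ = (15.3 − -21.3)/(0.8779 − (-1.405)) = 16.032.
Then μ = -21.3 − (-1.405)·16.032 = 1.226.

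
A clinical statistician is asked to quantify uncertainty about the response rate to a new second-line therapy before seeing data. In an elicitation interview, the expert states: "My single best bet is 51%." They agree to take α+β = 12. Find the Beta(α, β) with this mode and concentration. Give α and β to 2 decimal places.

α = 6.10, β = 5.90

For α,β > 1 the Beta mode is (α−1)/(α+β−2). With α+β = 12, the mode is (α−1)/10.
Set (α−1)/10 = 0.51 → α = 1 + 0.51·10 = 6.10.
β = 12 − α = 5.90.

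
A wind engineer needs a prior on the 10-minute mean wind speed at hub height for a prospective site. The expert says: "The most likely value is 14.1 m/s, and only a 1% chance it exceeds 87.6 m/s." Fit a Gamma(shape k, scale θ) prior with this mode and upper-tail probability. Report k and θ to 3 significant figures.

Gamma(k,θ) with k>1 has mode (k−1)θ, so θ = 14.1/(k−1).
Need P(X < 87.6) = 0.99 with θ tied to k this way. Start at k = 2, θ = 14.1: P(X<87.6) ≈ 0.986.
Too low — raise k to concentrate. Iterating converges to k ≈ 2.1.
Then θ = 14.1/(2.1−1) ≈ 12.8.

k ≈ 2.1, θ ≈ 12.8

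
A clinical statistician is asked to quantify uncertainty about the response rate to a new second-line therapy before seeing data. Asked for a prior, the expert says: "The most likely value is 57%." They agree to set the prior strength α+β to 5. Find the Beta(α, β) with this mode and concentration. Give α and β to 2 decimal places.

α = 2.71, β = 2.29

For α,β > 1 the Beta mode is (α−1)/(α+β−2). With α+β = 5, the mode is (α−1)/3.
Set (α−1)/3 = 0.57 → α = 1 + 0.57·3 = 2.71.
β = 5 − α = 2.29.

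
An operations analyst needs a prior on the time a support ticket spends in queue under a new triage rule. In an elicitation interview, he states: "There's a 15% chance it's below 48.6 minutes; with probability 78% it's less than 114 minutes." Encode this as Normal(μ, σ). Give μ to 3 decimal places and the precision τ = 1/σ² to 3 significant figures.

μ = 86.077, τ = 0.000765

The p-quantile of Normal(μ,σ) is μ + z_p·σ, with z_{0.15} = -1.036 and z_{0.78} = 0.7722.
Eliminate σ: μ = (z₂·x₁ − z₁·x₂)/(z₂ − z₁) = (0.7722·48.6 − (-1.036)·114)/1.809 = 86.077.
Then σ = (x₂ − x₁)/(z₂ − z₁) = (114 − 48.6)/1.809 = 36.160.
Precision τ = 1/σ² = 1/36.16² = 0.000765.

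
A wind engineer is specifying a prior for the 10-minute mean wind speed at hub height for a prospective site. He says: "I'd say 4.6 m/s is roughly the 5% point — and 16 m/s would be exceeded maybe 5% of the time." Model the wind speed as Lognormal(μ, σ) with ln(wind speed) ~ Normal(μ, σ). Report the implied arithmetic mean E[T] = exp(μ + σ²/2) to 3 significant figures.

If T ~ Lognormal(μ,σ) then ln T ~ Normal(μ,σ), so the p-quantile of ln T is μ + z_p·σ.
ln(4.6) = 1.526 and ln(16) = 2.773; z_{0.05} = -1.645, z_{0.95} = 1.645.
σ = (2.773 − 1.526)/(1.645 − (-1.645)) = 0.379.
μ = 1.526 − (-1.645)·0.379 = 2.149.
E[T] = exp(μ + σ²/2) = exp(2.149 + 0.0718) = 9.22 m/s.

E[T] ≈ 9.22 m/s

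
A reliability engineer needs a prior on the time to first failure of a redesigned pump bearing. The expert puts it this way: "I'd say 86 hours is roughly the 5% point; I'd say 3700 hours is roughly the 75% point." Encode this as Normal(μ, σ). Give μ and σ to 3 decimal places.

μ = 2649.010, σ = 1558.200

For Normal(μ,σ), the p-quantile is μ + z_p·σ. Here z_{0.05} = -1.645, z_{0.75} = 0.6745.
So 86 = μ − 1.645σ and 3700 = μ + 0.6745σ.
Subtracting: σ = (3700 − 86)/(0.6745 − (-1.645)) = 1558.200.
Then μ = 86 − (-1.645)·1558.200 = 2649.010.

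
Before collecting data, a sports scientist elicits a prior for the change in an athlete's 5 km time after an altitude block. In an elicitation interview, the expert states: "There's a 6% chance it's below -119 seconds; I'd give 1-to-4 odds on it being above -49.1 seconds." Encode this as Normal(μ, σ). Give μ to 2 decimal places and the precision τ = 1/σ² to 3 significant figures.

μ = -73.65, τ = 0.00118

For Normal(μ,σ), the p-quantile is μ + z_p·σ. Here z_{0.06} = -1.555, z_{0.8} = 0.8416.
So -119 = μ − 1.555σ and -49.1 = μ + 0.8416σ.
Subtracting: σ = (-49.1 − -119)/(0.8416 − (-1.555)) = 29.17.
Then μ = -119 − (-1.555)·29.17 = -73.65.
Precision τ = 1/σ² = 1/29.17² = 0.00118.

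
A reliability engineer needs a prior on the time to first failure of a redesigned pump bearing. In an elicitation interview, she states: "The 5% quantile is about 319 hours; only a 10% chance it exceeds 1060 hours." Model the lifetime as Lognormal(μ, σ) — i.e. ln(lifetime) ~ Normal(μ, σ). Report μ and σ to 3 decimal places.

μ ≈ 6.440, σ ≈ 0.410

If T ~ Lognormal(μ,σ) then ln T ~ Normal(μ,σ), so the p-quantile of ln T is μ + z_p·σ.
ln(319) = 5.765 and ln(1060) = 6.966; z_{0.05} = -1.645, z_{0.9} = 1.282.
σ = (6.966 − 5.765)/(1.282 − (-1.645)) = 0.410.
μ = 5.765 − (-1.645)·0.410 = 6.440.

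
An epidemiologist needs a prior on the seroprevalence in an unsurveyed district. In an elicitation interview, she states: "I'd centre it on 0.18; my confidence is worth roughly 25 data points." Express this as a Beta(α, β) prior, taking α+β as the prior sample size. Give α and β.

α = 4.5, β = 20.5

Under the effective-sample-size interpretation, Beta(α, β) has prior mean α/(α+β) and prior sample size α+β.
So α+β = 25 and α/(α+β) = 0.18, giving α = 0.18·25 = 4.5 and β = 25 − 4.5 = 20.5.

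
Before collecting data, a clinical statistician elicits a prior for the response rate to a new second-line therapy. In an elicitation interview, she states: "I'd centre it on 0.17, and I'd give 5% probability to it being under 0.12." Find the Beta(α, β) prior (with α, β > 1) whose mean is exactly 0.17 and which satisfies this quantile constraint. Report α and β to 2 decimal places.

α ≈ 23.03, β ≈ 112.42

With mean 0.17 fixed, write α = 0.17s, β = 0.83s where s = α+β.
Need P(θ < 0.12) = 0.05 under Beta(0.17s, 0.83s). Normal approximation: (q−m)/√(m(1−m)/s) ≈ z_{0.05} = -1.64, so s ≈ 0.17·0.83·(-1.64)²/(0.12−0.17)² = 152.7.
At s = 152.7: P(θ<0.12) ≈ 0.040. Adjusting to match 0.05 gives s ≈ 135.45.
So α = 0.17·135.45 ≈ 23.03, β = 0.83·135.45 ≈ 112.42.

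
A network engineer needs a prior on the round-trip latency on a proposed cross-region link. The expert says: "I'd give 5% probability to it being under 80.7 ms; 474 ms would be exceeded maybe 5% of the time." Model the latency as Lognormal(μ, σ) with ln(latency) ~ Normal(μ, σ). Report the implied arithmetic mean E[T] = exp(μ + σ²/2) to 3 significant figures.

If T ~ Lognormal(μ,σ) then ln T ~ Normal(μ,σ), so the p-quantile of ln T is μ + z_p·σ.
ln(80.7) = 4.391 and ln(474) = 6.161; z_{0.05} = -1.645, z_{0.95} = 1.645.
σ = (6.161 − 4.391)/(1.645 − (-1.645)) = 0.538.
μ = 4.391 − (-1.645)·0.538 = 5.276.
E[T] = exp(μ + σ²/2) = exp(5.276 + 0.1448) = 226 ms.

E[T] ≈ 226 ms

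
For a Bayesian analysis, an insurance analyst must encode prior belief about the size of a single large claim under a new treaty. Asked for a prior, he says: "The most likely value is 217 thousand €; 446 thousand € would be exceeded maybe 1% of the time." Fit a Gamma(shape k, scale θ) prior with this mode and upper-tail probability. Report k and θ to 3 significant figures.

Gamma(k,θ) with k>1 has mode (k−1)θ, so θ = 217/(k−1).
Need P(X < 446) = 0.99 with θ tied to k this way. Start at k = 2, θ = 217: P(X<446) ≈ 0.609.
Too low — raise k to concentrate. Iterating converges to k ≈ 10.4.
Then θ = 217/(10.4−1) ≈ 23.

k ≈ 10.4, θ ≈ 23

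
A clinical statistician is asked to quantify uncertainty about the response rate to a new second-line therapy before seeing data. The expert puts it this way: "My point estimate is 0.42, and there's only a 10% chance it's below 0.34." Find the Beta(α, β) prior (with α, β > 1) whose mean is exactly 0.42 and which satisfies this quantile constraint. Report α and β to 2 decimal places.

With mean 0.42 fixed, write α = 0.42s, β = 0.58s where s = α+β.
Need P(θ < 0.34) = 0.1 under Beta(0.42s, 0.58s). Normal approximation: (q−m)/√(m(1−m)/s) ≈ z_{0.1} = -1.28, so s ≈ 0.42·0.58·(-1.28)²/(0.34−0.42)² = 62.5.
At s = 62.5: P(θ<0.34) ≈ 0.098. Adjusting to match 0.1 gives s ≈ 61.27.
So α = 0.42·61.27 ≈ 25.73, β = 0.58·61.27 ≈ 35.54.

α ≈ 25.73, β ≈ 35.54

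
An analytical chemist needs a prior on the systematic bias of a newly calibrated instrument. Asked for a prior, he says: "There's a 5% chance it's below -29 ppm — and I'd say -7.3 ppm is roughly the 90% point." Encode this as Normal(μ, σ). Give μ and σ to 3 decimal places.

μ = -16.803, σ = 7.415

The p-quantile of Normal(μ,σ) is μ + z_p·σ, with z_{0.05} = -1.645 and z_{0.9} = 1.282.
Eliminate σ: μ = (z₂·x₁ − z₁·x₂)/(z₂ − z₁) = (1.282·-29 − (-1.645)·-7.3)/2.926 = -16.803.
Then σ = (x₂ − x₁)/(z₂ − z₁) = (-7.3 − -29)/2.926 = 7.415.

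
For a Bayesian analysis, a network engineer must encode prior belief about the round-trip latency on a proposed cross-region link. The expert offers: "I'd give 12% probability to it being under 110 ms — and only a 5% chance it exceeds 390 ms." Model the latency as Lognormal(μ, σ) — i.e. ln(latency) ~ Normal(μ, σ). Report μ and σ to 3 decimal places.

μ ≈ 5.228, σ ≈ 0.449

If T ~ Lognormal(μ,σ) then ln T ~ Normal(μ,σ), so the p-quantile of ln T is μ + z_p·σ.
ln(110) = 4.7 and ln(390) = 5.966; z_{0.12} = -1.175, z_{0.95} = 1.645.
σ = (5.966 − 4.7)/(1.645 − (-1.175)) = 0.449.
μ = 4.7 − (-1.175)·0.449 = 5.228.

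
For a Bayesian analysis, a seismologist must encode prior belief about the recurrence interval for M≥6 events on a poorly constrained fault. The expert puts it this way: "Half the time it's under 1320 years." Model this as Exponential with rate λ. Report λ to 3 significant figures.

λ ≈ 0.000525

Exponential median = ln 2 / λ, so λ = ln 2 / 1320.0 = 0.000525.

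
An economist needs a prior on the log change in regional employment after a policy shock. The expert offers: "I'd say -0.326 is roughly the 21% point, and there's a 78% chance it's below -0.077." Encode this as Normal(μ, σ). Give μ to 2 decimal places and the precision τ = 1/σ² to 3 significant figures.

The p-quantile of Normal(μ,σ) is μ + z_p·σ, with z_{0.21} = -0.8064 and z_{0.78} = 0.7722.
Eliminate σ: μ = (z₂·x₁ − z₁·x₂)/(z₂ − z₁) = (0.7722·-0.326 − (-0.8064)·-0.077)/1.579 = -0.20.
Then σ = (x₂ − x₁)/(z₂ − z₁) = (-0.077 − -0.326)/1.579 = 0.16.
Precision τ = 1/σ² = 1/0.1577² = 40.2.

μ = -0.20, τ = 40.2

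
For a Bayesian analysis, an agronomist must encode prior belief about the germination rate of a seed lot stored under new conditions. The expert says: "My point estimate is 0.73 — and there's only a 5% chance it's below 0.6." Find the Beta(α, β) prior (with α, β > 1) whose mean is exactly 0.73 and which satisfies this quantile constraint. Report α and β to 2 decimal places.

α ≈ 25.19, β ≈ 9.32

With mean 0.73 fixed, write α = 0.73s, β = 0.27s where s = α+β.
Need P(θ < 0.6) = 0.05 under Beta(0.73s, 0.27s). Normal approximation: (q−m)/√(m(1−m)/s) ≈ z_{0.05} = -1.64, so s ≈ 0.73·0.27·(-1.64)²/(0.6−0.73)² = 31.6.
At s = 31.6: P(θ<0.6) ≈ 0.057. Adjusting to match 0.05 gives s ≈ 34.50.
So α = 0.73·34.50 ≈ 25.19, β = 0.27·34.50 ≈ 9.32.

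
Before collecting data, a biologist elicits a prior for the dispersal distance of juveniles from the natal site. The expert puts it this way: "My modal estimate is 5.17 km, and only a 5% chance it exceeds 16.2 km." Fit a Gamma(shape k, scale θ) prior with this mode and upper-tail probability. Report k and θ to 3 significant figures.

Gamma(k,θ) with k>1 has mode (k−1)θ, so θ = 5.17/(k−1).
Need P(X < 16.2) = 0.95 with θ tied to k this way. Start at k = 2, θ = 5.17: P(X<16.2) ≈ 0.820.
Too low — raise k to concentrate. Iterating converges to k ≈ 3.02.
Then θ = 5.17/(3.02−1) ≈ 2.56.

k ≈ 3.02, θ ≈ 2.56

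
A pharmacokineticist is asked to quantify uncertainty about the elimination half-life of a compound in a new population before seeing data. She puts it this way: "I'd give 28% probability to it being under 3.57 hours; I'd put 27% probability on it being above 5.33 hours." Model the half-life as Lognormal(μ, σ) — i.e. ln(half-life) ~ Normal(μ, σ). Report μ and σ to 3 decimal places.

μ ≈ 1.468, σ ≈ 0.335

If T ~ Lognormal(μ,σ) then ln T ~ Normal(μ,σ), so the p-quantile of ln T is μ + z_p·σ.
ln(3.57) = 1.273 and ln(5.33) = 1.673; z_{0.28} = -0.5828, z_{0.73} = 0.6128.
σ = (1.673 − 1.273)/(0.6128 − (-0.5828)) = 0.335.
μ = 1.273 − (-0.5828)·0.335 = 1.468.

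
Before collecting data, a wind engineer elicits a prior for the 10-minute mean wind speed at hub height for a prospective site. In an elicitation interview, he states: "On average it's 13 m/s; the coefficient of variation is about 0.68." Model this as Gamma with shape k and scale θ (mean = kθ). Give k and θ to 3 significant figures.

For Gamma(k, scale θ): mean = kθ, variance = kθ², so CV = 1/√k.
CV = 0.68, hence k = 1/CV² = 2.16.
Then θ = mean/k = 13/2.16 = 6.01.

k ≈ 2.16, θ ≈ 6.01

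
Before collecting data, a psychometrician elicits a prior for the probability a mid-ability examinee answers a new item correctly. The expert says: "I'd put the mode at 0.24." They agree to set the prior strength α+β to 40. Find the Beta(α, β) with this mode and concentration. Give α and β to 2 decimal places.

For α,β > 1 the Beta mode is (α−1)/(α+β−2). With α+β = 40, the mode is (α−1)/38.
Set (α−1)/38 = 0.24 → α = 1 + 0.24·38 = 10.12.
β = 40 − α = 29.88.

α = 10.12, β = 29.88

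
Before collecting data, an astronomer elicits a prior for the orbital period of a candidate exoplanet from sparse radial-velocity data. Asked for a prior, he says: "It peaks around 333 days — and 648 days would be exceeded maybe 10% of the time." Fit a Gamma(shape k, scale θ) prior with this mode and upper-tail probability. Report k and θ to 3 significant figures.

Gamma(k,θ) with k>1 has mode (k−1)θ, so θ = 333/(k−1).
Need P(X < 648) = 0.9 with θ tied to k this way. Start at k = 2, θ = 333: P(X<648) ≈ 0.579.
Too low — raise k to concentrate. Iterating converges to k ≈ 5.32.
Then θ = 333/(5.32−1) ≈ 77.1.

k ≈ 5.32, θ ≈ 77.1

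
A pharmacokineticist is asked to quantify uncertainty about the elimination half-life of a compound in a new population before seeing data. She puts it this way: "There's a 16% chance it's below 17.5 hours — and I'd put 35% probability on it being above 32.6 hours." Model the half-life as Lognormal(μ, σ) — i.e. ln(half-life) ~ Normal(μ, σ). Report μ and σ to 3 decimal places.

If T ~ Lognormal(μ,σ) then ln T ~ Normal(μ,σ), so the p-quantile of ln T is μ + z_p·σ.
ln(17.5) = 2.862 and ln(32.6) = 3.484; z_{0.16} = -0.9945, z_{0.65} = 0.3853.
σ = (3.484 − 2.862)/(0.3853 − (-0.9945)) = 0.451.
μ = 2.862 − (-0.9945)·0.451 = 3.311.

μ ≈ 3.311, σ ≈ 0.451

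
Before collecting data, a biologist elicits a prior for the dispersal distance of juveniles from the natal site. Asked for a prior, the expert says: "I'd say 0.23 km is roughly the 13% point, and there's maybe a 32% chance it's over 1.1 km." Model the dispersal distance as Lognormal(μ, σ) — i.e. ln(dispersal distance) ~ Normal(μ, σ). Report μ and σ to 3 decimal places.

If T ~ Lognormal(μ,σ) then ln T ~ Normal(μ,σ), so the p-quantile of ln T is μ + z_p·σ.
ln(0.23) = -1.47 and ln(1.1) = 0.09531; z_{0.13} = -1.126, z_{0.68} = 0.4677.
σ = (0.09531 − -1.47)/(0.4677 − (-1.126)) = 0.982.
μ = -1.47 − (-1.126)·0.982 = -0.364.

μ ≈ -0.364, σ ≈ 0.982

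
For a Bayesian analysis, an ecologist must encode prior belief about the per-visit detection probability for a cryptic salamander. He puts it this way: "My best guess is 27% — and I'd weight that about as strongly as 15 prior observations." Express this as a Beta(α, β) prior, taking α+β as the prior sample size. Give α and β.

Under the effective-sample-size interpretation, Beta(α, β) has prior mean α/(α+β) and prior sample size α+β.
So α+β = 15 and α/(α+β) = 0.27, giving α = 0.27·15 = 4.05 and β = 15 − 4.05 = 10.95.

α = 4.05, β = 10.95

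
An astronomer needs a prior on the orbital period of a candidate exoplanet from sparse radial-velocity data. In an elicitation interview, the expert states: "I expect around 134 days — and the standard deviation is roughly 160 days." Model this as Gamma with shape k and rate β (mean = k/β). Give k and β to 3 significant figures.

For Gamma(k, rate β): mean = k/β, variance = k/β², so CV = 1/√k.
CV = SD/mean = 160/134 = 1.194, hence k = 1/CV² = 0.701.
Then β = k/mean = 0.701/134 = 0.00523.

k ≈ 0.701, β ≈ 0.00523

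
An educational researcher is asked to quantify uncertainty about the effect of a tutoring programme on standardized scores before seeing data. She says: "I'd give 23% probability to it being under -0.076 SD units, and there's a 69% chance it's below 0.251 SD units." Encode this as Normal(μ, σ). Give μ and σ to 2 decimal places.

μ = 0.12, σ = 0.26

The p-quantile of Normal(μ,σ) is μ + z_p·σ, with z_{0.23} = -0.7388 and z_{0.69} = 0.4959.
Eliminate σ: μ = (z₂·x₁ − z₁·x₂)/(z₂ − z₁) = (0.4959·-0.076 − (-0.7388)·0.251)/1.235 = 0.12.
Then σ = (x₂ − x₁)/(z₂ − z₁) = (0.251 − -0.076)/1.235 = 0.26.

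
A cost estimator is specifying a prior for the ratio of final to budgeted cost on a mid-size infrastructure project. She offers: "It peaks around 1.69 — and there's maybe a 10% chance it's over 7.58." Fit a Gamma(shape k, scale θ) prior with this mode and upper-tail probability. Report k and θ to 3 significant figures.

Gamma(k,θ) with k>1 has mode (k−1)θ, so θ = 1.69/(k−1).
Need P(X < 7.58) = 0.9 with θ tied to k this way. Start at k = 2, θ = 1.69: P(X<7.58) ≈ 0.938.
Too high — lower k to spread out. Iterating converges to k ≈ 1.8.
Then θ = 1.69/(1.8−1) ≈ 2.11.

k ≈ 1.8, θ ≈ 2.11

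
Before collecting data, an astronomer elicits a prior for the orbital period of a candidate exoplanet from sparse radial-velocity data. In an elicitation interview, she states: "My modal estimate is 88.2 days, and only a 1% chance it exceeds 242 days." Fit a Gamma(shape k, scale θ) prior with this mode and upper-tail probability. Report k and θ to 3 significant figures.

k ≈ 5.51, θ ≈ 19.5

Gamma(k,θ) with k>1 has mode (k−1)θ, so θ = 88.2/(k−1).
Need P(X < 242) = 0.99 with θ tied to k this way. Start at k = 2, θ = 88.2: P(X<242) ≈ 0.759.
Too low — raise k to concentrate. Iterating converges to k ≈ 5.51.
Then θ = 88.2/(5.51−1) ≈ 19.5.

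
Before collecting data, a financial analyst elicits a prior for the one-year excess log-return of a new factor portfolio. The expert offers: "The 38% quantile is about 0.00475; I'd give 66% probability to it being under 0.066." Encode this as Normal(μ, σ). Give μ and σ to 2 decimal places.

The p-quantile of Normal(μ,σ) is μ + z_p·σ, with z_{0.38} = -0.3055 and z_{0.66} = 0.4125.
Eliminate σ: μ = (z₂·x₁ − z₁·x₂)/(z₂ − z₁) = (0.4125·0.00475 − (-0.3055)·0.066)/0.7179 = 0.03.
Then σ = (x₂ − x₁)/(z₂ − z₁) = (0.066 − 0.00475)/0.7179 = 0.09.

μ = 0.03, σ = 0.09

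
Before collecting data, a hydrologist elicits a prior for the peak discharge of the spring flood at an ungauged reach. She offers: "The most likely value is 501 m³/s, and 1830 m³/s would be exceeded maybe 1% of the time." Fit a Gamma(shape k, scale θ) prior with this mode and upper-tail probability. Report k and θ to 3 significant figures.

k ≈ 3.55, θ ≈ 196

Gamma(k,θ) with k>1 has mode (k−1)θ, so θ = 501/(k−1).
Need P(X < 1830) = 0.99 with θ tied to k this way. Start at k = 2, θ = 501: P(X<1830) ≈ 0.879.
Too low — raise k to concentrate. Iterating converges to k ≈ 3.55.
Then θ = 501/(3.55−1) ≈ 196.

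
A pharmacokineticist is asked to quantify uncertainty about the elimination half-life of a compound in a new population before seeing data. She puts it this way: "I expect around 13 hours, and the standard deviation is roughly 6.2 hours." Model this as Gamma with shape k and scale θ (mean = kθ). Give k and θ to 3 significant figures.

k ≈ 4.4, θ ≈ 2.96

For Gamma(k, scale θ): mean = kθ, variance = kθ², so CV = 1/√k.
CV = SD/mean = 6.2/13 = 0.4769, hence k = 1/CV² = 4.4.
Then θ = mean/k = 13/4.4 = 2.96.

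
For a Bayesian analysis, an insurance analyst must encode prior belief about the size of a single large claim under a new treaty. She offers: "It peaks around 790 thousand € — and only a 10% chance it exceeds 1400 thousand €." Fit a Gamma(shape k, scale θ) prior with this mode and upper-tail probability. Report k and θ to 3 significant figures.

k ≈ 6.81, θ ≈ 136

Gamma(k,θ) with k>1 has mode (k−1)θ, so θ = 790/(k−1).
Need P(X < 1400) = 0.9 with θ tied to k this way. Start at k = 2, θ = 790: P(X<1400) ≈ 0.529.
Too low — raise k to concentrate. Iterating converges to k ≈ 6.81.
Then θ = 790/(6.81−1) ≈ 136.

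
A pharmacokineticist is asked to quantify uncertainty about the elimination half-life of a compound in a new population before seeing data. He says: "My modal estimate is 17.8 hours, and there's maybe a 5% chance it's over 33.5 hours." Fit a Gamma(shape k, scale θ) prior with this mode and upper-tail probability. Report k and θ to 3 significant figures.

Gamma(k,θ) with k>1 has mode (k−1)θ, so θ = 17.8/(k−1).
Need P(X < 33.5) = 0.95 with θ tied to k this way. Start at k = 2, θ = 17.8: P(X<33.5) ≈ 0.561.
Too low — raise k to concentrate. Iterating converges to k ≈ 7.96.
Then θ = 17.8/(7.96−1) ≈ 2.56.

k ≈ 7.96, θ ≈ 2.56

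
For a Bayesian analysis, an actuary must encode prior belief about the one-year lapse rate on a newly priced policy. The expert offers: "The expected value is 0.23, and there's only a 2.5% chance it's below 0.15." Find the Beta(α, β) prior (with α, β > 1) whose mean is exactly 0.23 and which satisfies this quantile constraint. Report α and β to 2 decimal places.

α ≈ 20.95, β ≈ 70.15

With mean 0.23 fixed, write α = 0.23s, β = 0.77s where s = α+β.
Need P(θ < 0.15) = 0.025 under Beta(0.23s, 0.77s). Normal approximation: (q−m)/√(m(1−m)/s) ≈ z_{0.025} = -1.96, so s ≈ 0.23·0.77·(-1.96)²/(0.15−0.23)² = 106.3.
At s = 106.3: P(θ<0.15) ≈ 0.017. Adjusting to match 0.025 gives s ≈ 91.10.
So α = 0.23·91.10 ≈ 20.95, β = 0.77·91.10 ≈ 70.15.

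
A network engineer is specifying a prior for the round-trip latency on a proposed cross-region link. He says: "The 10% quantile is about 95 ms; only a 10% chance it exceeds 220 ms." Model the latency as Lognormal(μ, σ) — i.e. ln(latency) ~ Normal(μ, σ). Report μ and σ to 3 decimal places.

μ ≈ 4.974, σ ≈ 0.328

If T ~ Lognormal(μ,σ) then ln T ~ Normal(μ,σ), so the p-quantile of ln T is μ + z_p·σ.
ln(95) = 4.554 and ln(220) = 5.394; z_{0.1} = -1.282, z_{0.9} = 1.282.
σ = (5.394 − 4.554)/(1.282 − (-1.282)) = 0.328.
μ = 4.554 − (-1.282)·0.328 = 4.974.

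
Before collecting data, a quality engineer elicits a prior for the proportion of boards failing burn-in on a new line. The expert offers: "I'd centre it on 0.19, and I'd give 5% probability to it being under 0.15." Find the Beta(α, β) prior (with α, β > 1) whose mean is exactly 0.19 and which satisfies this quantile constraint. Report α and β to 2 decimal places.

With mean 0.19 fixed, write α = 0.19s, β = 0.81s where s = α+β.
Need P(θ < 0.15) = 0.05 under Beta(0.19s, 0.81s). Normal approximation: (q−m)/√(m(1−m)/s) ≈ z_{0.05} = -1.64, so s ≈ 0.19·0.81·(-1.64)²/(0.15−0.19)² = 260.2.
At s = 260.2: P(θ<0.15) ≈ 0.043. Adjusting to match 0.05 gives s ≈ 240.70.
So α = 0.19·240.70 ≈ 45.73, β = 0.81·240.70 ≈ 194.97.

α ≈ 45.73, β ≈ 194.97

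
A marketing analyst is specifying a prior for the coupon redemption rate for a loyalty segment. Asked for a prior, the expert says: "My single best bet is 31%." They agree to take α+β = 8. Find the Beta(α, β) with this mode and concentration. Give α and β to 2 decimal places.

α = 2.86, β = 5.14

For α,β > 1 the Beta mode is (α−1)/(α+β−2). With α+β = 8, the mode is (α−1)/6.
Set (α−1)/6 = 0.31 → α = 1 + 0.31·6 = 2.86.
β = 8 − α = 5.14.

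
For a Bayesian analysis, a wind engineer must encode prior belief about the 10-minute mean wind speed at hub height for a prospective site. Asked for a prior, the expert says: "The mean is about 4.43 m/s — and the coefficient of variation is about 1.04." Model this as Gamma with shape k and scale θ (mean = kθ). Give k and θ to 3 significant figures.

For Gamma(k, scale θ): mean = kθ, variance = kθ², so CV = 1/√k.
CV = 1.04, hence k = 1/CV² = 0.925.
Then θ = mean/k = 4.43/0.925 = 4.79.

k ≈ 0.925, θ ≈ 4.79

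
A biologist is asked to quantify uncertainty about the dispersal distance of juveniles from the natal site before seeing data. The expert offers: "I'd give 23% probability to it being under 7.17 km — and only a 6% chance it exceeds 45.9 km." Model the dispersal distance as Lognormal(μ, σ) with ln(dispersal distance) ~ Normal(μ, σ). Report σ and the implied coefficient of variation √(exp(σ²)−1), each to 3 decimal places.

If T ~ Lognormal(μ,σ) then ln T ~ Normal(μ,σ), so the p-quantile of ln T is μ + z_p·σ.
ln(7.17) = 1.97 and ln(45.9) = 3.826; z_{0.23} = -0.7388, z_{0.94} = 1.555.
σ = (3.826 − 1.97)/(1.555 − (-0.7388)) = 0.809.
μ = 1.97 − (-0.7388)·0.809 = 2.568.
CV = √(exp(σ²)−1) = √(exp(0.6552)−1) = 0.962.

σ ≈ 0.809, CV ≈ 0.962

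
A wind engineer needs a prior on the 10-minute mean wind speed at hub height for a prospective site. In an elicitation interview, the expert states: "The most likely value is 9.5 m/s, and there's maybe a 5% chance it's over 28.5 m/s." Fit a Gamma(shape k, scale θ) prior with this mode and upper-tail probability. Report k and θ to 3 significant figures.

k ≈ 3.2, θ ≈ 4.33

Gamma(k,θ) with k>1 has mode (k−1)θ, so θ = 9.5/(k−1).
Need P(X < 28.5) = 0.95 with θ tied to k this way. Start at k = 2, θ = 9.5: P(X<28.5) ≈ 0.801.
Too low — raise k to concentrate. Iterating converges to k ≈ 3.2.
Then θ = 9.5/(3.2−1) ≈ 4.33.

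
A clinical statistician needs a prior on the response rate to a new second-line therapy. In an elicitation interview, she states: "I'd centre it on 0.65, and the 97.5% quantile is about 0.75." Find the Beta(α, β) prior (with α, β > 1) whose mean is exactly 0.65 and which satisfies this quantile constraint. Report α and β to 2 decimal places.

With mean 0.65 fixed, write α = 0.65s, β = 0.35s where s = α+β.
Need P(θ < 0.75) = 0.975 under Beta(0.65s, 0.35s). Normal approximation: (q−m)/√(m(1−m)/s) ≈ z_{0.975} = 1.96, so s ≈ 0.65·0.35·(1.96)²/(0.75−0.65)² = 87.4.
At s = 87.4: P(θ<0.75) ≈ 0.980. Adjusting to match 0.975 gives s ≈ 79.99.
So α = 0.65·79.99 ≈ 51.99, β = 0.35·79.99 ≈ 28.00.

α ≈ 51.99, β ≈ 28.00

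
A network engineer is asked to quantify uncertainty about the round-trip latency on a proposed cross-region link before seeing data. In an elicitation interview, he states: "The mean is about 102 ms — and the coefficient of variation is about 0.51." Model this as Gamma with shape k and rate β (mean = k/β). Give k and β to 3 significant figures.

k ≈ 3.84, β ≈ 0.0377

For Gamma(k, rate β): mean = k/β, variance = k/β², so CV = 1/√k.
CV = 0.51, hence k = 1/CV² = 3.84.
Then β = k/mean = 3.84/102 = 0.0377.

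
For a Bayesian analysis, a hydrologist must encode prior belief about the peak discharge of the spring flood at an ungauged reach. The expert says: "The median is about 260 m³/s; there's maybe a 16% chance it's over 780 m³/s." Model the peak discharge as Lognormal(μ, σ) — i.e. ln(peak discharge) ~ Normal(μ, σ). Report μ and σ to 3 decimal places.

If T ~ Lognormal(μ,σ) then ln T ~ Normal(μ,σ), so the p-quantile of ln T is μ + z_p·σ.
ln(260) = 5.561 and ln(780) = 6.659; z_{0.5} = 0, z_{0.84} = 0.9945.
σ = (6.659 − 5.561)/(0.9945 − (0)) = 1.105.
μ = 5.561 − (0)·1.105 = 5.561.

μ ≈ 5.561, σ ≈ 1.105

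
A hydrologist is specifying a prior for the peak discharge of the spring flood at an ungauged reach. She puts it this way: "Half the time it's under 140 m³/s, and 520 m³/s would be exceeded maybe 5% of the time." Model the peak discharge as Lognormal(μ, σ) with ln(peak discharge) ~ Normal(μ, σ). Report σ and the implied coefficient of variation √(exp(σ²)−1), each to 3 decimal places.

If T ~ Lognormal(μ,σ) then ln T ~ Normal(μ,σ), so the p-quantile of ln T is μ + z_p·σ.
ln(140) = 4.942 and ln(520) = 6.254; z_{0.5} = 0, z_{0.95} = 1.645.
σ = (6.254 − 4.942)/(1.645 − (0)) = 0.798.
μ = 4.942 − (0)·0.798 = 4.942.
CV = √(exp(σ²)−1) = √(exp(0.6364)−1) = 0.943.

σ ≈ 0.798, CV ≈ 0.943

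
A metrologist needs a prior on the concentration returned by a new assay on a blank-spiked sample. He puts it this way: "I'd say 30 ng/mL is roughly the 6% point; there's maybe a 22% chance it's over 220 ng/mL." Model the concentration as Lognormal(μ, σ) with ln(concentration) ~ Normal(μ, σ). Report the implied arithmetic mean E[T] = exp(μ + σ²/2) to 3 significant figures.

If T ~ Lognormal(μ,σ) then ln T ~ Normal(μ,σ), so the p-quantile of ln T is μ + z_p·σ.
ln(30) = 3.401 and ln(220) = 5.394; z_{0.06} = -1.555, z_{0.78} = 0.7722.
σ = (5.394 − 3.401)/(0.7722 − (-1.555)) = 0.856.
μ = 3.401 − (-1.555)·0.856 = 4.732.
E[T] = exp(μ + σ²/2) = exp(4.732 + 0.3666) = 164 ng/mL.

E[T] ≈ 164 ng/mL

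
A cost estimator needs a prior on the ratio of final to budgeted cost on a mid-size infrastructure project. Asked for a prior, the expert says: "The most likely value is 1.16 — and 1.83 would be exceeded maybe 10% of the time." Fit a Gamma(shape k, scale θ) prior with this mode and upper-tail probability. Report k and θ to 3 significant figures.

Gamma(k,θ) with k>1 has mode (k−1)θ, so θ = 1.16/(k−1).
Need P(X < 1.83) = 0.9 with θ tied to k this way. Start at k = 2, θ = 1.16: P(X<1.83) ≈ 0.468.
Too low — raise k to concentrate. Iterating converges to k ≈ 10.
Then θ = 1.16/(10−1) ≈ 0.129.

k ≈ 10, θ ≈ 0.129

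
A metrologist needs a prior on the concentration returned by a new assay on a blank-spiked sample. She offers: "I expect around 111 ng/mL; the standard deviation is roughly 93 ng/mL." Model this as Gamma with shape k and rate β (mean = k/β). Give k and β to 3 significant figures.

k ≈ 1.42, β ≈ 0.0128

For Gamma(k, rate β): mean = k/β, variance = k/β², so CV = 1/√k.
CV = SD/mean = 93/111 = 0.8378, hence k = 1/CV² = 1.42.
Then β = k/mean = 1.42/111 = 0.0128.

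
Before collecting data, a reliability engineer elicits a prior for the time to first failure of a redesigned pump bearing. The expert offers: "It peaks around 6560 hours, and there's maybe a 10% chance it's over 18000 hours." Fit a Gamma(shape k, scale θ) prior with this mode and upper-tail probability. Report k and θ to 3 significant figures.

k ≈ 2.88, θ ≈ 3490

Gamma(k,θ) with k>1 has mode (k−1)θ, so θ = 6560/(k−1).
Need P(X < 18000) = 0.9 with θ tied to k this way. Start at k = 2, θ = 6560: P(X<18000) ≈ 0.759.
Too low — raise k to concentrate. Iterating converges to k ≈ 2.88.
Then θ = 6560/(2.88−1) ≈ 3490.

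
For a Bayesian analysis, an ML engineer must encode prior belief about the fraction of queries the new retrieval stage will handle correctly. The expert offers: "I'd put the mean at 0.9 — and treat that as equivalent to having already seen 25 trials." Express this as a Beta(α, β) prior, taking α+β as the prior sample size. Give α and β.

α = 22.5, β = 2.5

Under the effective-sample-size interpretation, Beta(α, β) has prior mean α/(α+β) and prior sample size α+β.
So α+β = 25 and α/(α+β) = 0.9, giving α = 0.9·25 = 22.5 and β = 25 − 22.5 = 2.5.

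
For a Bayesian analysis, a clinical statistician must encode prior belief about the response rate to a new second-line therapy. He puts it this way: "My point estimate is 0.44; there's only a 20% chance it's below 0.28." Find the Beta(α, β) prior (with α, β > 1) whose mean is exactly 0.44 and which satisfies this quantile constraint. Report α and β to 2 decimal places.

With mean 0.44 fixed, write α = 0.44s, β = 0.56s where s = α+β.
Need P(θ < 0.28) = 0.2 under Beta(0.44s, 0.56s). Normal approximation: (q−m)/√(m(1−m)/s) ≈ z_{0.2} = -0.842, so s ≈ 0.44·0.56·(-0.842)²/(0.28−0.44)² = 6.8.
At s = 6.8: P(θ<0.28) ≈ 0.204. Adjusting to match 0.2 gives s ≈ 7.02.
So α = 0.44·7.02 ≈ 3.09, β = 0.56·7.02 ≈ 3.93.

α ≈ 3.09, β ≈ 3.93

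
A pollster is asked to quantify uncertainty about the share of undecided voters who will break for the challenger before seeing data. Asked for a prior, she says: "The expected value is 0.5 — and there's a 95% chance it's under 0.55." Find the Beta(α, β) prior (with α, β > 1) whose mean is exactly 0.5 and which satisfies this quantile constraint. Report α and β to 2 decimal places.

α ≈ 134.85, β ≈ 134.85

With mean 0.5 fixed, write α = 0.5s, β = 0.5s where s = α+β.
Need P(θ < 0.55) = 0.95 under Beta(0.5s, 0.5s). Normal approximation: (q−m)/√(m(1−m)/s) ≈ z_{0.95} = 1.64, so s ≈ 0.5·0.5·(1.64)²/(0.55−0.5)² = 270.6.
At s = 270.6: P(θ<0.55) ≈ 0.950. Adjusting to match 0.95 gives s ≈ 269.70.
So α = 0.5·269.70 ≈ 134.85, β = 0.5·269.70 ≈ 134.85.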